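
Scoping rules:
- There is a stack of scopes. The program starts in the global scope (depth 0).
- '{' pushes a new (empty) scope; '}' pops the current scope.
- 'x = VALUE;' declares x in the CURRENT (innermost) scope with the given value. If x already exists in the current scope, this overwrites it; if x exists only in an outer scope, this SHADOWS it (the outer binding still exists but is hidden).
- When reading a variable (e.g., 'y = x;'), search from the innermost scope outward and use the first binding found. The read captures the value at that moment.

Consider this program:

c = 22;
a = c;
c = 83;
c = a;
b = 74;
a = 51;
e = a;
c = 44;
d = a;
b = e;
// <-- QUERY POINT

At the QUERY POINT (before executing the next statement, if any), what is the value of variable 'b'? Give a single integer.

Answer: 51

Derivation:
Step 1: declare c=22 at depth 0
Step 2: declare a=(read c)=22 at depth 0
Step 3: declare c=83 at depth 0
Step 4: declare c=(read a)=22 at depth 0
Step 5: declare b=74 at depth 0
Step 6: declare a=51 at depth 0
Step 7: declare e=(read a)=51 at depth 0
Step 8: declare c=44 at depth 0
Step 9: declare d=(read a)=51 at depth 0
Step 10: declare b=(read e)=51 at depth 0
Visible at query point: a=51 b=51 c=44 d=51 e=51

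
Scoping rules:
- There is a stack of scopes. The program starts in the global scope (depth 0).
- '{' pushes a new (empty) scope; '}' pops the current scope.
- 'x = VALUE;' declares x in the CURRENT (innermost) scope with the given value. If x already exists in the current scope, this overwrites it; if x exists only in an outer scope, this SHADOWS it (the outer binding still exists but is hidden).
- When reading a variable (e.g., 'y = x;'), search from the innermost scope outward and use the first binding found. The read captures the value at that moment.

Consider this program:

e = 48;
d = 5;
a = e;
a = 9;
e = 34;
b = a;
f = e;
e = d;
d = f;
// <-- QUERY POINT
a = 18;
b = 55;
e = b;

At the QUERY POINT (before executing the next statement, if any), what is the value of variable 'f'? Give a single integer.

Answer: 34

Derivation:
Step 1: declare e=48 at depth 0
Step 2: declare d=5 at depth 0
Step 3: declare a=(read e)=48 at depth 0
Step 4: declare a=9 at depth 0
Step 5: declare e=34 at depth 0
Step 6: declare b=(read a)=9 at depth 0
Step 7: declare f=(read e)=34 at depth 0
Step 8: declare e=(read d)=5 at depth 0
Step 9: declare d=(read f)=34 at depth 0
Visible at query point: a=9 b=9 d=34 e=5 f=34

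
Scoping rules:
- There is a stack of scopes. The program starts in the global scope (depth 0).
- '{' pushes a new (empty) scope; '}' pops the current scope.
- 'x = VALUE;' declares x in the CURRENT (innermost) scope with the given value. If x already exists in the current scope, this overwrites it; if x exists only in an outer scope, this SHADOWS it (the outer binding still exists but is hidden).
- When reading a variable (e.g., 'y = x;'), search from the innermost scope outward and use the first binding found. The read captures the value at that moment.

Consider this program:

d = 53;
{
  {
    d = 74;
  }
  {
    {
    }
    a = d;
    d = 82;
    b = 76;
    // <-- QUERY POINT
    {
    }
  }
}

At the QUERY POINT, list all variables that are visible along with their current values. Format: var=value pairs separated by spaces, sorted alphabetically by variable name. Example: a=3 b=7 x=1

Answer: a=53 b=76 d=82

Derivation:
Step 1: declare d=53 at depth 0
Step 2: enter scope (depth=1)
Step 3: enter scope (depth=2)
Step 4: declare d=74 at depth 2
Step 5: exit scope (depth=1)
Step 6: enter scope (depth=2)
Step 7: enter scope (depth=3)
Step 8: exit scope (depth=2)
Step 9: declare a=(read d)=53 at depth 2
Step 10: declare d=82 at depth 2
Step 11: declare b=76 at depth 2
Visible at query point: a=53 b=76 d=82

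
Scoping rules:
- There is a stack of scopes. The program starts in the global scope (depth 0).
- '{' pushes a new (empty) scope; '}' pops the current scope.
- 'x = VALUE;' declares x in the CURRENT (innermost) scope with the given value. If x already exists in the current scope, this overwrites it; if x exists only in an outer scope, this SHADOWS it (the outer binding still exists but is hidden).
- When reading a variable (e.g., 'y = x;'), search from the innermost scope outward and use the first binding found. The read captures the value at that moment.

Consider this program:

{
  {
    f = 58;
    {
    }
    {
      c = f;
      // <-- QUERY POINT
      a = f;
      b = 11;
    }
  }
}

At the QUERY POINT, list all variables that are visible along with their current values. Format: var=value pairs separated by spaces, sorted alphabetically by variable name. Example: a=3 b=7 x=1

Step 1: enter scope (depth=1)
Step 2: enter scope (depth=2)
Step 3: declare f=58 at depth 2
Step 4: enter scope (depth=3)
Step 5: exit scope (depth=2)
Step 6: enter scope (depth=3)
Step 7: declare c=(read f)=58 at depth 3
Visible at query point: c=58 f=58

Answer: c=58 f=58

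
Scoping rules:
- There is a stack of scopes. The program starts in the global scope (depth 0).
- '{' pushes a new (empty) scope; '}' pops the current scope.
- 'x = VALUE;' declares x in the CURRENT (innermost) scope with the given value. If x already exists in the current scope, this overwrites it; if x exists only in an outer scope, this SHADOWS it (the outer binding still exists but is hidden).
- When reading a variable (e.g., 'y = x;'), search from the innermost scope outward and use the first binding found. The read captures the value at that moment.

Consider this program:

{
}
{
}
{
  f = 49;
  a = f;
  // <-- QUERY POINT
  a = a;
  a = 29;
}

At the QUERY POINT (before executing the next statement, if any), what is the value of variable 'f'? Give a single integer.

Step 1: enter scope (depth=1)
Step 2: exit scope (depth=0)
Step 3: enter scope (depth=1)
Step 4: exit scope (depth=0)
Step 5: enter scope (depth=1)
Step 6: declare f=49 at depth 1
Step 7: declare a=(read f)=49 at depth 1
Visible at query point: a=49 f=49

Answer: 49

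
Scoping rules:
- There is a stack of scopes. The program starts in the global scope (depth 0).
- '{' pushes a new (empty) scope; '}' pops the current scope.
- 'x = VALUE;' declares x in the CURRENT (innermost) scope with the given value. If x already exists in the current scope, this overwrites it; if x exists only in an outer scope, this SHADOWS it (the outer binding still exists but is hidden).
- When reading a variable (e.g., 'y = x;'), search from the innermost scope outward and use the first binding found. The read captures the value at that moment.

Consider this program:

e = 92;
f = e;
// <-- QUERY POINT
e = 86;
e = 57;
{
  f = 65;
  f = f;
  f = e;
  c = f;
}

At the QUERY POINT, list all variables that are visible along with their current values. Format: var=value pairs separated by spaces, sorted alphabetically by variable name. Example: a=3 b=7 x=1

Answer: e=92 f=92

Derivation:
Step 1: declare e=92 at depth 0
Step 2: declare f=(read e)=92 at depth 0
Visible at query point: e=92 f=92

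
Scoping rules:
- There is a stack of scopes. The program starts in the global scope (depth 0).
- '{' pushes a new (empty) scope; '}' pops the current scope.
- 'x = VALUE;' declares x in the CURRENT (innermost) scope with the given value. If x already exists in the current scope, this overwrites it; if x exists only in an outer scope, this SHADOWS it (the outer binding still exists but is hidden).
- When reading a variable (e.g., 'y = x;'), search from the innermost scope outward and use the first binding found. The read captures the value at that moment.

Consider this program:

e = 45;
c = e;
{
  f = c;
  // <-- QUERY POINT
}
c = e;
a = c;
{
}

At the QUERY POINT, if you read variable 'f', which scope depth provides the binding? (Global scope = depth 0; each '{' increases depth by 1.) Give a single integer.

Answer: 1

Derivation:
Step 1: declare e=45 at depth 0
Step 2: declare c=(read e)=45 at depth 0
Step 3: enter scope (depth=1)
Step 4: declare f=(read c)=45 at depth 1
Visible at query point: c=45 e=45 f=45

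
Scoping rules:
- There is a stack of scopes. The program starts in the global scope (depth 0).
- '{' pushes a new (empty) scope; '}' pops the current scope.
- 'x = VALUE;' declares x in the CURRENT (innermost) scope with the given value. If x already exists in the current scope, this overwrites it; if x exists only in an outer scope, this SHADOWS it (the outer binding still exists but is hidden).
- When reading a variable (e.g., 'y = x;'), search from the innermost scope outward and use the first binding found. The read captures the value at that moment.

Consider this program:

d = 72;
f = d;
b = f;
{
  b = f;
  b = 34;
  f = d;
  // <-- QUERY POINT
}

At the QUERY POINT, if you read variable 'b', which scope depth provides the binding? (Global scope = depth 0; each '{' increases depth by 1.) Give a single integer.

Answer: 1

Derivation:
Step 1: declare d=72 at depth 0
Step 2: declare f=(read d)=72 at depth 0
Step 3: declare b=(read f)=72 at depth 0
Step 4: enter scope (depth=1)
Step 5: declare b=(read f)=72 at depth 1
Step 6: declare b=34 at depth 1
Step 7: declare f=(read d)=72 at depth 1
Visible at query point: b=34 d=72 f=72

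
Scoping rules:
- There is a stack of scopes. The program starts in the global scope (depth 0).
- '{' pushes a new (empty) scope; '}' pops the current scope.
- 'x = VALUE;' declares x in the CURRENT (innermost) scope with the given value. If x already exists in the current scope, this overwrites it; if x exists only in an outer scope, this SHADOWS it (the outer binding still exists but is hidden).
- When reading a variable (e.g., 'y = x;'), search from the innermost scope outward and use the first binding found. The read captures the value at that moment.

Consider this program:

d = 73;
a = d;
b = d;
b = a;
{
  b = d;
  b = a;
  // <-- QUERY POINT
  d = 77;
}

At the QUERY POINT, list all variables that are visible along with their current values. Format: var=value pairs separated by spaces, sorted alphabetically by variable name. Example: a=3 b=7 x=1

Step 1: declare d=73 at depth 0
Step 2: declare a=(read d)=73 at depth 0
Step 3: declare b=(read d)=73 at depth 0
Step 4: declare b=(read a)=73 at depth 0
Step 5: enter scope (depth=1)
Step 6: declare b=(read d)=73 at depth 1
Step 7: declare b=(read a)=73 at depth 1
Visible at query point: a=73 b=73 d=73

Answer: a=73 b=73 d=73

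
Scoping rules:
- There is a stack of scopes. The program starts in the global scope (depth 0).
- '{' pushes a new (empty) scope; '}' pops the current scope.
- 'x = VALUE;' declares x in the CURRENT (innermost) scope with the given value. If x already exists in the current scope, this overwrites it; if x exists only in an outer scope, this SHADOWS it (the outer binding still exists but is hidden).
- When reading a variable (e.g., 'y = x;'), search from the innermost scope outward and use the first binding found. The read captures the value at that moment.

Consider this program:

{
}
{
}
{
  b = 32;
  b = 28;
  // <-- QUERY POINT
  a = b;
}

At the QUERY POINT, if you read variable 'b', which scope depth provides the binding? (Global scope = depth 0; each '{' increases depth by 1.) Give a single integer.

Step 1: enter scope (depth=1)
Step 2: exit scope (depth=0)
Step 3: enter scope (depth=1)
Step 4: exit scope (depth=0)
Step 5: enter scope (depth=1)
Step 6: declare b=32 at depth 1
Step 7: declare b=28 at depth 1
Visible at query point: b=28

Answer: 1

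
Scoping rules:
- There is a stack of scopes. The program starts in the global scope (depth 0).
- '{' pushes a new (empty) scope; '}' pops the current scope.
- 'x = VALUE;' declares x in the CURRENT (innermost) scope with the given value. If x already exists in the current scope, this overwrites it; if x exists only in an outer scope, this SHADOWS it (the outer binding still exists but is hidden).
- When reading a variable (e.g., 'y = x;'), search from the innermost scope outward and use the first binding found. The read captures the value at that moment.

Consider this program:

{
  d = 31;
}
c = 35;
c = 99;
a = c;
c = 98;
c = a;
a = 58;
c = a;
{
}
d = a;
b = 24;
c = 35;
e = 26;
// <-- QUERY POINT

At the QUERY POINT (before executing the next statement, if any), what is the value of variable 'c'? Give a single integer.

Answer: 35

Derivation:
Step 1: enter scope (depth=1)
Step 2: declare d=31 at depth 1
Step 3: exit scope (depth=0)
Step 4: declare c=35 at depth 0
Step 5: declare c=99 at depth 0
Step 6: declare a=(read c)=99 at depth 0
Step 7: declare c=98 at depth 0
Step 8: declare c=(read a)=99 at depth 0
Step 9: declare a=58 at depth 0
Step 10: declare c=(read a)=58 at depth 0
Step 11: enter scope (depth=1)
Step 12: exit scope (depth=0)
Step 13: declare d=(read a)=58 at depth 0
Step 14: declare b=24 at depth 0
Step 15: declare c=35 at depth 0
Step 16: declare e=26 at depth 0
Visible at query point: a=58 b=24 c=35 d=58 e=26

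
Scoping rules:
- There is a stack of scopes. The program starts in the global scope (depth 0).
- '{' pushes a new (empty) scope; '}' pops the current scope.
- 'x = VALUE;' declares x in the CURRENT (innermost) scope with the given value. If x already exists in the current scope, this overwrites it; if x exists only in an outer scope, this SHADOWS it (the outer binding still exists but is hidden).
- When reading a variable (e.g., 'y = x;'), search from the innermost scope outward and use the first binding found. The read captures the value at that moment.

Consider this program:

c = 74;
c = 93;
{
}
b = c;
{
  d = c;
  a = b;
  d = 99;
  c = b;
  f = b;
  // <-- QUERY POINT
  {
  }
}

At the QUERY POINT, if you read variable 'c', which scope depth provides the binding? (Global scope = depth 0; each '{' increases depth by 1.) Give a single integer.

Answer: 1

Derivation:
Step 1: declare c=74 at depth 0
Step 2: declare c=93 at depth 0
Step 3: enter scope (depth=1)
Step 4: exit scope (depth=0)
Step 5: declare b=(read c)=93 at depth 0
Step 6: enter scope (depth=1)
Step 7: declare d=(read c)=93 at depth 1
Step 8: declare a=(read b)=93 at depth 1
Step 9: declare d=99 at depth 1
Step 10: declare c=(read b)=93 at depth 1
Step 11: declare f=(read b)=93 at depth 1
Visible at query point: a=93 b=93 c=93 d=99 f=93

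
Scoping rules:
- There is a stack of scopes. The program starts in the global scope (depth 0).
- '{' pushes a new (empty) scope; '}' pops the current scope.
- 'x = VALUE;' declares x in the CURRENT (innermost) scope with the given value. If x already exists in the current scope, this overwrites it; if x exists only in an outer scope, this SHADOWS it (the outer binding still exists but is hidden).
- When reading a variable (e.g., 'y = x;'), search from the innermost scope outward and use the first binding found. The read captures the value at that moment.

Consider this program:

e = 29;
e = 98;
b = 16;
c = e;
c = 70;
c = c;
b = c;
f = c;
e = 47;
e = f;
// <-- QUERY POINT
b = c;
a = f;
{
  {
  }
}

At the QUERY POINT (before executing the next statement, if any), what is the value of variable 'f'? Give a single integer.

Answer: 70

Derivation:
Step 1: declare e=29 at depth 0
Step 2: declare e=98 at depth 0
Step 3: declare b=16 at depth 0
Step 4: declare c=(read e)=98 at depth 0
Step 5: declare c=70 at depth 0
Step 6: declare c=(read c)=70 at depth 0
Step 7: declare b=(read c)=70 at depth 0
Step 8: declare f=(read c)=70 at depth 0
Step 9: declare e=47 at depth 0
Step 10: declare e=(read f)=70 at depth 0
Visible at query point: b=70 c=70 e=70 f=70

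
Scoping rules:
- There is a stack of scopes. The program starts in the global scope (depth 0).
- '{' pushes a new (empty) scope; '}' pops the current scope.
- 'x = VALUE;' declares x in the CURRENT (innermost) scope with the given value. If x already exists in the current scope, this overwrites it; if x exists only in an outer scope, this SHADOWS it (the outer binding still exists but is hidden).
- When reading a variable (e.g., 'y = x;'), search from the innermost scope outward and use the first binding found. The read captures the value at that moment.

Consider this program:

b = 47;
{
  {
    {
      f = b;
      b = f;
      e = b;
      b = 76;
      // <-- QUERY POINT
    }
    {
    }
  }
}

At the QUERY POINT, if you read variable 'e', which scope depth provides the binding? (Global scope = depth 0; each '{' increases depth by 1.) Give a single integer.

Answer: 3

Derivation:
Step 1: declare b=47 at depth 0
Step 2: enter scope (depth=1)
Step 3: enter scope (depth=2)
Step 4: enter scope (depth=3)
Step 5: declare f=(read b)=47 at depth 3
Step 6: declare b=(read f)=47 at depth 3
Step 7: declare e=(read b)=47 at depth 3
Step 8: declare b=76 at depth 3
Visible at query point: b=76 e=47 f=47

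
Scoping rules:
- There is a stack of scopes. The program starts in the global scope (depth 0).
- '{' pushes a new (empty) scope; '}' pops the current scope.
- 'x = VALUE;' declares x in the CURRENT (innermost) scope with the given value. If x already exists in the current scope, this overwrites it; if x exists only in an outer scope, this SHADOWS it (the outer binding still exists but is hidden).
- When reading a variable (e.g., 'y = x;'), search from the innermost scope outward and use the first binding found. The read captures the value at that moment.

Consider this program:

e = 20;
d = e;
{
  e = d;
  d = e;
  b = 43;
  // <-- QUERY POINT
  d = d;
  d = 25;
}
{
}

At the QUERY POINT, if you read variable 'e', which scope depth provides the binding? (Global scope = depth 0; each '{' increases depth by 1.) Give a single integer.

Answer: 1

Derivation:
Step 1: declare e=20 at depth 0
Step 2: declare d=(read e)=20 at depth 0
Step 3: enter scope (depth=1)
Step 4: declare e=(read d)=20 at depth 1
Step 5: declare d=(read e)=20 at depth 1
Step 6: declare b=43 at depth 1
Visible at query point: b=43 d=20 e=20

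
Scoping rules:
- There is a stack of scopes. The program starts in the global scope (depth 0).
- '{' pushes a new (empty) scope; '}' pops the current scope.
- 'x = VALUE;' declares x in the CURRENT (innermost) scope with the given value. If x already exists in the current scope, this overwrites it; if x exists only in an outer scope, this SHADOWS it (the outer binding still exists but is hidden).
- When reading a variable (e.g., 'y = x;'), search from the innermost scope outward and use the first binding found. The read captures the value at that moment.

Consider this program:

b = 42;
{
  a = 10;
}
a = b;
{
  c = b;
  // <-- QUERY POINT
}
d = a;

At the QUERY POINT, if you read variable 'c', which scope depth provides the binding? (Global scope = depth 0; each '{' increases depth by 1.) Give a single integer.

Answer: 1

Derivation:
Step 1: declare b=42 at depth 0
Step 2: enter scope (depth=1)
Step 3: declare a=10 at depth 1
Step 4: exit scope (depth=0)
Step 5: declare a=(read b)=42 at depth 0
Step 6: enter scope (depth=1)
Step 7: declare c=(read b)=42 at depth 1
Visible at query point: a=42 b=42 c=42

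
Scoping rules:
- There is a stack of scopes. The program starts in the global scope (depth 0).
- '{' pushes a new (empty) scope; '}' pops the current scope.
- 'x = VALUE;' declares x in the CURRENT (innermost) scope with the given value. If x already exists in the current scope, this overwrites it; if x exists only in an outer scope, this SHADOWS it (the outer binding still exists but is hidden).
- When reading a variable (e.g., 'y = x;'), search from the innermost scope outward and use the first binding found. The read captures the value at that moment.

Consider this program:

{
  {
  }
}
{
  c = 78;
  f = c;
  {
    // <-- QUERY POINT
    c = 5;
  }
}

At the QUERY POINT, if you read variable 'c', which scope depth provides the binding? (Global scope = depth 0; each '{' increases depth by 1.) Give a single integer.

Answer: 1

Derivation:
Step 1: enter scope (depth=1)
Step 2: enter scope (depth=2)
Step 3: exit scope (depth=1)
Step 4: exit scope (depth=0)
Step 5: enter scope (depth=1)
Step 6: declare c=78 at depth 1
Step 7: declare f=(read c)=78 at depth 1
Step 8: enter scope (depth=2)
Visible at query point: c=78 f=78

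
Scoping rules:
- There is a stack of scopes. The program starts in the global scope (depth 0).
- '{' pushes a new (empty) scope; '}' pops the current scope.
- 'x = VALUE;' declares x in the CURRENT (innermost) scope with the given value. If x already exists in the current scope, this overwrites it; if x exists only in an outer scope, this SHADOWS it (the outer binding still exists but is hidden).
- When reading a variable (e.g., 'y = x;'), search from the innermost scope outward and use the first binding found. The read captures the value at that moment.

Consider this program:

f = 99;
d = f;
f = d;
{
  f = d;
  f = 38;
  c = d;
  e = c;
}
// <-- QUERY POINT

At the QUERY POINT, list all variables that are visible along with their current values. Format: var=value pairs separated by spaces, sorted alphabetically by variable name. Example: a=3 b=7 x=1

Answer: d=99 f=99

Derivation:
Step 1: declare f=99 at depth 0
Step 2: declare d=(read f)=99 at depth 0
Step 3: declare f=(read d)=99 at depth 0
Step 4: enter scope (depth=1)
Step 5: declare f=(read d)=99 at depth 1
Step 6: declare f=38 at depth 1
Step 7: declare c=(read d)=99 at depth 1
Step 8: declare e=(read c)=99 at depth 1
Step 9: exit scope (depth=0)
Visible at query point: d=99 f=99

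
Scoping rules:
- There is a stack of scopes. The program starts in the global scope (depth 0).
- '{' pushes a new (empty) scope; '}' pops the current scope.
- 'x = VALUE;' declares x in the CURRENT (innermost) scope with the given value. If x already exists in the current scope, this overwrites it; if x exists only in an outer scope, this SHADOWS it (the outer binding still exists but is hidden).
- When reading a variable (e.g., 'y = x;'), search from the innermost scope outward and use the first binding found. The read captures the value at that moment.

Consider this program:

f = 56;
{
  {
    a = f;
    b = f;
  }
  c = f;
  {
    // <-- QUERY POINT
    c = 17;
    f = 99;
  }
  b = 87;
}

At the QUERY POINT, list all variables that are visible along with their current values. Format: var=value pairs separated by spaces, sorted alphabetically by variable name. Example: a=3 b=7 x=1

Answer: c=56 f=56

Derivation:
Step 1: declare f=56 at depth 0
Step 2: enter scope (depth=1)
Step 3: enter scope (depth=2)
Step 4: declare a=(read f)=56 at depth 2
Step 5: declare b=(read f)=56 at depth 2
Step 6: exit scope (depth=1)
Step 7: declare c=(read f)=56 at depth 1
Step 8: enter scope (depth=2)
Visible at query point: c=56 f=56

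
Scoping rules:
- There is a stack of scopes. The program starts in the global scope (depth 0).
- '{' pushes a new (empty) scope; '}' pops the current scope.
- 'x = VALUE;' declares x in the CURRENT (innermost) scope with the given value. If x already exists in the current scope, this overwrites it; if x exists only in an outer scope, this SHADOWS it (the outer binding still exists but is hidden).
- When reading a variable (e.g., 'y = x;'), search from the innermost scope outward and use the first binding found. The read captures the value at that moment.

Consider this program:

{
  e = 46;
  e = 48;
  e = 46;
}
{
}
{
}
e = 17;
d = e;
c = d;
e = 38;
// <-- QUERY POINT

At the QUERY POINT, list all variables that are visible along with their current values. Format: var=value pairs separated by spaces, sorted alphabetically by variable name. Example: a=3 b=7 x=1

Step 1: enter scope (depth=1)
Step 2: declare e=46 at depth 1
Step 3: declare e=48 at depth 1
Step 4: declare e=46 at depth 1
Step 5: exit scope (depth=0)
Step 6: enter scope (depth=1)
Step 7: exit scope (depth=0)
Step 8: enter scope (depth=1)
Step 9: exit scope (depth=0)
Step 10: declare e=17 at depth 0
Step 11: declare d=(read e)=17 at depth 0
Step 12: declare c=(read d)=17 at depth 0
Step 13: declare e=38 at depth 0
Visible at query point: c=17 d=17 e=38

Answer: c=17 d=17 e=38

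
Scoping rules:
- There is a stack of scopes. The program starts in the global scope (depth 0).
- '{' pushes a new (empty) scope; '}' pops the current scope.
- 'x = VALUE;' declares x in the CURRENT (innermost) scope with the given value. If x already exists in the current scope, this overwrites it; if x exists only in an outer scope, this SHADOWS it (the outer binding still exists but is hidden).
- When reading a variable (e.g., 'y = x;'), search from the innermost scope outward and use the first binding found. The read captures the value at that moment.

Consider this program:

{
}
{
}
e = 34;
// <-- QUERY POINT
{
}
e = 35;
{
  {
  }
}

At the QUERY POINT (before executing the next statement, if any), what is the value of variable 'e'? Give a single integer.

Answer: 34

Derivation:
Step 1: enter scope (depth=1)
Step 2: exit scope (depth=0)
Step 3: enter scope (depth=1)
Step 4: exit scope (depth=0)
Step 5: declare e=34 at depth 0
Visible at query point: e=34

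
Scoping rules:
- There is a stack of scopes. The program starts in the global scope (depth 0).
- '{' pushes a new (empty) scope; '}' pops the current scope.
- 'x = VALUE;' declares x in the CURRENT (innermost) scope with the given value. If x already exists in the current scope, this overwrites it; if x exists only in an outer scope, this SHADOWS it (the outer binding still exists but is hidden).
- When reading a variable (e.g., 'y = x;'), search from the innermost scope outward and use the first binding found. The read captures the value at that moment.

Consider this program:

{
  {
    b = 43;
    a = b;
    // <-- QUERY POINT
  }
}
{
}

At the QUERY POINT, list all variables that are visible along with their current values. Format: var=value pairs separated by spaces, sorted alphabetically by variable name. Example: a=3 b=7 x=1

Step 1: enter scope (depth=1)
Step 2: enter scope (depth=2)
Step 3: declare b=43 at depth 2
Step 4: declare a=(read b)=43 at depth 2
Visible at query point: a=43 b=43

Answer: a=43 b=43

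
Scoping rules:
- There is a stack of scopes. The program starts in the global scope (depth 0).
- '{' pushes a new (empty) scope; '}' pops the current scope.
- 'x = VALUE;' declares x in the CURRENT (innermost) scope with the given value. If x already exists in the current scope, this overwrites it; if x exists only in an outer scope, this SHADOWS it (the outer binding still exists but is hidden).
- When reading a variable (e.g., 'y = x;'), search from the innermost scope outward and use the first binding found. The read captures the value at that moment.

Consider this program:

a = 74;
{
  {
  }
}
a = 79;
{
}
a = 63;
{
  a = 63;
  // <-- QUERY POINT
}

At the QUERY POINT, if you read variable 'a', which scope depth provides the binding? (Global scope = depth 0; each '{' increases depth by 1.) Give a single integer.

Answer: 1

Derivation:
Step 1: declare a=74 at depth 0
Step 2: enter scope (depth=1)
Step 3: enter scope (depth=2)
Step 4: exit scope (depth=1)
Step 5: exit scope (depth=0)
Step 6: declare a=79 at depth 0
Step 7: enter scope (depth=1)
Step 8: exit scope (depth=0)
Step 9: declare a=63 at depth 0
Step 10: enter scope (depth=1)
Step 11: declare a=63 at depth 1
Visible at query point: a=63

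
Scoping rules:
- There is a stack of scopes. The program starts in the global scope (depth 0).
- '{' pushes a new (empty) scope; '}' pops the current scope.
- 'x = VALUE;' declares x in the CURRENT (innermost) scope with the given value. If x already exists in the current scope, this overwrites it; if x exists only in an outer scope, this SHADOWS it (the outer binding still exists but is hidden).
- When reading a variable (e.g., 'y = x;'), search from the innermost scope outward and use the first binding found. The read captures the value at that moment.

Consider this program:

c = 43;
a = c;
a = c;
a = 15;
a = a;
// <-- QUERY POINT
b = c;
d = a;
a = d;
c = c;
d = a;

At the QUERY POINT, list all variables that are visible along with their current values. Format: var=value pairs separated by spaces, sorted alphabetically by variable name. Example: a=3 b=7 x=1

Answer: a=15 c=43

Derivation:
Step 1: declare c=43 at depth 0
Step 2: declare a=(read c)=43 at depth 0
Step 3: declare a=(read c)=43 at depth 0
Step 4: declare a=15 at depth 0
Step 5: declare a=(read a)=15 at depth 0
Visible at query point: a=15 c=43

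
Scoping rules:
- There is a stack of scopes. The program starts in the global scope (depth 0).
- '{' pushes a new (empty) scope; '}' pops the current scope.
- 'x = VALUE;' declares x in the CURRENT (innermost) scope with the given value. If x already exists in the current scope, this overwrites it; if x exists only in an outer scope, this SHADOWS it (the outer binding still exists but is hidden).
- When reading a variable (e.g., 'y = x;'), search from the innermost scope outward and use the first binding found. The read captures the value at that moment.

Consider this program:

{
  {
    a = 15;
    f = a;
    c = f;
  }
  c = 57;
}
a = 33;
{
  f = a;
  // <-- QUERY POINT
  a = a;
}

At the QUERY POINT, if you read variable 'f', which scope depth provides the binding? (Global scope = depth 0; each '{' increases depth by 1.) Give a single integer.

Step 1: enter scope (depth=1)
Step 2: enter scope (depth=2)
Step 3: declare a=15 at depth 2
Step 4: declare f=(read a)=15 at depth 2
Step 5: declare c=(read f)=15 at depth 2
Step 6: exit scope (depth=1)
Step 7: declare c=57 at depth 1
Step 8: exit scope (depth=0)
Step 9: declare a=33 at depth 0
Step 10: enter scope (depth=1)
Step 11: declare f=(read a)=33 at depth 1
Visible at query point: a=33 f=33

Answer: 1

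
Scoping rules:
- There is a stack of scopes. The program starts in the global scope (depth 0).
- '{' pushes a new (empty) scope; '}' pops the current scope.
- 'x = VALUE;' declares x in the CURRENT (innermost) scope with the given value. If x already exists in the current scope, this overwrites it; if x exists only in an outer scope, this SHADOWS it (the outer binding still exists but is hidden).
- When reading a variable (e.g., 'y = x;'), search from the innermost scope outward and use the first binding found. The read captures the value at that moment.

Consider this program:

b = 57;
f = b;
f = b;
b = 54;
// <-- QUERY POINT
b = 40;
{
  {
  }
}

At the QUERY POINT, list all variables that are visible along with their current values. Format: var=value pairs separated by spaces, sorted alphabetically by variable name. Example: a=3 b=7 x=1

Answer: b=54 f=57

Derivation:
Step 1: declare b=57 at depth 0
Step 2: declare f=(read b)=57 at depth 0
Step 3: declare f=(read b)=57 at depth 0
Step 4: declare b=54 at depth 0
Visible at query point: b=54 f=57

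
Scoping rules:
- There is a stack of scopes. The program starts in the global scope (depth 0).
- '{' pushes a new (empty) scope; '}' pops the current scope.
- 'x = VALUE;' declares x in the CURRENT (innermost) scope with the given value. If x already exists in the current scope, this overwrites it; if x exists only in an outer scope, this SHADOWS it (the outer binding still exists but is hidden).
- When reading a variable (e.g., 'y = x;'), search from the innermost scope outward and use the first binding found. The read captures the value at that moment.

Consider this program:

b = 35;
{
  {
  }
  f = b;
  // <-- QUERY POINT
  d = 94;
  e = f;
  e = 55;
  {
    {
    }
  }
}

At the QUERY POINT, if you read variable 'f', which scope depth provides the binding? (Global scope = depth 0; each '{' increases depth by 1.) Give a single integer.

Step 1: declare b=35 at depth 0
Step 2: enter scope (depth=1)
Step 3: enter scope (depth=2)
Step 4: exit scope (depth=1)
Step 5: declare f=(read b)=35 at depth 1
Visible at query point: b=35 f=35

Answer: 1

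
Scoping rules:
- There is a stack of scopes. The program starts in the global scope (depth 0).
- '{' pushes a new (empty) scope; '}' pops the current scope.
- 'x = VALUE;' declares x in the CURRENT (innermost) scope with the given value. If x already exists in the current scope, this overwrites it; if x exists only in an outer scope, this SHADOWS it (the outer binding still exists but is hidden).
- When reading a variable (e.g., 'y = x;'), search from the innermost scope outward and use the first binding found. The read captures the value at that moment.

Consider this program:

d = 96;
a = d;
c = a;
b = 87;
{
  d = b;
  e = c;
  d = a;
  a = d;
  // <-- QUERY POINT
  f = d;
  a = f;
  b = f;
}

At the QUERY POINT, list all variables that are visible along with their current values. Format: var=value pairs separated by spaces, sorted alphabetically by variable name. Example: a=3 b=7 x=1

Answer: a=96 b=87 c=96 d=96 e=96

Derivation:
Step 1: declare d=96 at depth 0
Step 2: declare a=(read d)=96 at depth 0
Step 3: declare c=(read a)=96 at depth 0
Step 4: declare b=87 at depth 0
Step 5: enter scope (depth=1)
Step 6: declare d=(read b)=87 at depth 1
Step 7: declare e=(read c)=96 at depth 1
Step 8: declare d=(read a)=96 at depth 1
Step 9: declare a=(read d)=96 at depth 1
Visible at query point: a=96 b=87 c=96 d=96 e=96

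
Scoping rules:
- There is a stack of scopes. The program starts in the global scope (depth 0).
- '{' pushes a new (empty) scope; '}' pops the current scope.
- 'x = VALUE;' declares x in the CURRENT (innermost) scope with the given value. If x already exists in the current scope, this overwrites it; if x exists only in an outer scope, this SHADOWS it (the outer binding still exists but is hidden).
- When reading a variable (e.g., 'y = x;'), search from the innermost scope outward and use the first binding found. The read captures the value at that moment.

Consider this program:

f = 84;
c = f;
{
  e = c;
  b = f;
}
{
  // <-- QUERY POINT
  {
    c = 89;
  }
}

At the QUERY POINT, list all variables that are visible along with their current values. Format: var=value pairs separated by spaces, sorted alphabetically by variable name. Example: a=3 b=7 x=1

Step 1: declare f=84 at depth 0
Step 2: declare c=(read f)=84 at depth 0
Step 3: enter scope (depth=1)
Step 4: declare e=(read c)=84 at depth 1
Step 5: declare b=(read f)=84 at depth 1
Step 6: exit scope (depth=0)
Step 7: enter scope (depth=1)
Visible at query point: c=84 f=84

Answer: c=84 f=84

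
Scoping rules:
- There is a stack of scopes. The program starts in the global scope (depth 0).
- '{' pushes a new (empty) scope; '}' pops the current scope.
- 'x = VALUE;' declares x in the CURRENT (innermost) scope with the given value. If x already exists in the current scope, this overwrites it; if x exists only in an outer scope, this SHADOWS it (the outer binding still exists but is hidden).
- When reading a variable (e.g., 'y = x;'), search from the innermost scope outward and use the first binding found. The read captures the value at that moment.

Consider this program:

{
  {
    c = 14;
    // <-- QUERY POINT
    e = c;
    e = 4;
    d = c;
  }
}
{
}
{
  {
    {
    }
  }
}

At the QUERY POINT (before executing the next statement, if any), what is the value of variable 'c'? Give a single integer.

Answer: 14

Derivation:
Step 1: enter scope (depth=1)
Step 2: enter scope (depth=2)
Step 3: declare c=14 at depth 2
Visible at query point: c=14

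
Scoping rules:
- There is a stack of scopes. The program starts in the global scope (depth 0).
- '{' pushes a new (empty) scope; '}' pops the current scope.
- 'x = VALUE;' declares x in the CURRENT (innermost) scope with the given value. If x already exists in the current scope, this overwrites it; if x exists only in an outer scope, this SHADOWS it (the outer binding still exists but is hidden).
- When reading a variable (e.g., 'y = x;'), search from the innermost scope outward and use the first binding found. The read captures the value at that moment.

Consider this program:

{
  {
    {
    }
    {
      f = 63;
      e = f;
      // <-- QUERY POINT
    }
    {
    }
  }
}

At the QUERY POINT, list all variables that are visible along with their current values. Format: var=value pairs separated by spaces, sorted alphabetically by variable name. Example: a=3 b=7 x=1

Answer: e=63 f=63

Derivation:
Step 1: enter scope (depth=1)
Step 2: enter scope (depth=2)
Step 3: enter scope (depth=3)
Step 4: exit scope (depth=2)
Step 5: enter scope (depth=3)
Step 6: declare f=63 at depth 3
Step 7: declare e=(read f)=63 at depth 3
Visible at query point: e=63 f=63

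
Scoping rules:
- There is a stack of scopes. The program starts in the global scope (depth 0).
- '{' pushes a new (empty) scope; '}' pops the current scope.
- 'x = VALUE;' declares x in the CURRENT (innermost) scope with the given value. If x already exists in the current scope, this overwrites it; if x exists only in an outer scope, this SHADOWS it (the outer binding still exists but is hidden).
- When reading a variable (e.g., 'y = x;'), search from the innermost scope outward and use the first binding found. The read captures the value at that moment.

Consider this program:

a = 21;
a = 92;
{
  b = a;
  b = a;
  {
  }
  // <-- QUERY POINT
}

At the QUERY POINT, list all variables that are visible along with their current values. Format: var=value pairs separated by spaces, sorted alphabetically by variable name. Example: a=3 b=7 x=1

Step 1: declare a=21 at depth 0
Step 2: declare a=92 at depth 0
Step 3: enter scope (depth=1)
Step 4: declare b=(read a)=92 at depth 1
Step 5: declare b=(read a)=92 at depth 1
Step 6: enter scope (depth=2)
Step 7: exit scope (depth=1)
Visible at query point: a=92 b=92

Answer: a=92 b=92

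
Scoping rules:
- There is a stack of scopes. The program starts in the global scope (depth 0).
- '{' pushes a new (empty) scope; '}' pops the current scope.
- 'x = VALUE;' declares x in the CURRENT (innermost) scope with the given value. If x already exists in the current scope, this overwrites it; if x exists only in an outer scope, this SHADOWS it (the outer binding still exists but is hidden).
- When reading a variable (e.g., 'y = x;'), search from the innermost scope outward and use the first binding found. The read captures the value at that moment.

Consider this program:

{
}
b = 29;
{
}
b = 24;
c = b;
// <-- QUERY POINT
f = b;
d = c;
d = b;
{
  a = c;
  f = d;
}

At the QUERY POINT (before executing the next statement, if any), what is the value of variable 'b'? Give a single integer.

Step 1: enter scope (depth=1)
Step 2: exit scope (depth=0)
Step 3: declare b=29 at depth 0
Step 4: enter scope (depth=1)
Step 5: exit scope (depth=0)
Step 6: declare b=24 at depth 0
Step 7: declare c=(read b)=24 at depth 0
Visible at query point: b=24 c=24

Answer: 24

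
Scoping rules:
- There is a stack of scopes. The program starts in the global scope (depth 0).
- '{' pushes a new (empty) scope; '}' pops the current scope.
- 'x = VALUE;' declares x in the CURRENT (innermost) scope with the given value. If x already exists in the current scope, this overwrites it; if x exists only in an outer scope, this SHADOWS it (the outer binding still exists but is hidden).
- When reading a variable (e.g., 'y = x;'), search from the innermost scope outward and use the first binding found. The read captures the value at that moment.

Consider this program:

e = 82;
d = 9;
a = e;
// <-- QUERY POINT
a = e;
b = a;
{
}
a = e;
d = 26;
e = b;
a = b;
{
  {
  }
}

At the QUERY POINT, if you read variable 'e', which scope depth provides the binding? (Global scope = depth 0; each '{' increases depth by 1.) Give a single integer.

Answer: 0

Derivation:
Step 1: declare e=82 at depth 0
Step 2: declare d=9 at depth 0
Step 3: declare a=(read e)=82 at depth 0
Visible at query point: a=82 d=9 e=82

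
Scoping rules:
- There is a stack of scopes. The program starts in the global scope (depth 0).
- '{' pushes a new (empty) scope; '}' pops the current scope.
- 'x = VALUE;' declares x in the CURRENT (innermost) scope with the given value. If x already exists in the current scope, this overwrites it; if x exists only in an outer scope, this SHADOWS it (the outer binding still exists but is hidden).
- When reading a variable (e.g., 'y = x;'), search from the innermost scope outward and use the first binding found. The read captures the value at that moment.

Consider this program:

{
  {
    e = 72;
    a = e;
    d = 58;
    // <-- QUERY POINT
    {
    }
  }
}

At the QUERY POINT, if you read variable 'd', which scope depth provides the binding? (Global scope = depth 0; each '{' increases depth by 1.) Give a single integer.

Answer: 2

Derivation:
Step 1: enter scope (depth=1)
Step 2: enter scope (depth=2)
Step 3: declare e=72 at depth 2
Step 4: declare a=(read e)=72 at depth 2
Step 5: declare d=58 at depth 2
Visible at query point: a=72 d=58 e=72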